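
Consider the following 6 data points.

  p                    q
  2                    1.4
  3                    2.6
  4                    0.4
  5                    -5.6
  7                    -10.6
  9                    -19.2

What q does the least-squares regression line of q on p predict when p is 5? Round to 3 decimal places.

n = 6, Σx = 30, Σy = -31, Σxy = -262.8, Σx² = 184
Sxx = Σx² − (Σx)²/n = 184 − 150 = 34
Sxy = Σxy − (Σx)(Σy)/n = -262.8 − (-155) = -107.8
b = Sxy/Sxx = -107.8/34 = -3.170588
a = ȳ − b·x̄ = -5.166667 − (-3.170588)·5 = 10.686275
ŷ(5) = a + b·5 = 10.686275 + (-3.170588)·5 = -5.166667

-5.167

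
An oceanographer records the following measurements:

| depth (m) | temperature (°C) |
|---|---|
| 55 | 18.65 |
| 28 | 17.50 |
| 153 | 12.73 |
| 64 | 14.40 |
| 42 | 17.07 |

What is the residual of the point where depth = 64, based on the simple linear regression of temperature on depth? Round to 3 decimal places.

-1.849

n = 5, Σx = 342, Σy = 80.35, Σxy = 5101.98, Σx² = 33078
Sxx = Σx² − (Σx)²/n = 33078 − 23392.8 = 9685.2
Sxy = Σxy − (Σx)(Σy)/n = 5101.98 − 5495.94 = -393.96
b = Sxy/Sxx = -393.96/9685.2 = -0.040676
a = ȳ − b·x̄ = 16.07 − (-0.040676)·68.4 = 18.852272
ŷ(64) = 18.852272 + (-0.040676)·64 = 16.248977
residual = y − ŷ = 14.40 − 16.248977 = -1.848977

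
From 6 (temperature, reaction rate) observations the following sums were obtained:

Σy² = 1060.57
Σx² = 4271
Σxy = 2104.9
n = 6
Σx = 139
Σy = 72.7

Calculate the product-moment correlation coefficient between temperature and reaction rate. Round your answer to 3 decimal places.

0.968

Sxx = Σx² − (Σx)²/n = 4271 − 3220.166667 = 1050.833333
Sxy = Σxy − (Σx)(Σy)/n = 2104.9 − 1684.216667 = 420.683333
Syy = Σy² − (Σy)²/n = 1060.57 − 880.881667 = 179.688333
r = Sxy/√(Sxx·Syy) = 420.683333/√(188822.490278) = 420.683333/434.537099 = 0.968118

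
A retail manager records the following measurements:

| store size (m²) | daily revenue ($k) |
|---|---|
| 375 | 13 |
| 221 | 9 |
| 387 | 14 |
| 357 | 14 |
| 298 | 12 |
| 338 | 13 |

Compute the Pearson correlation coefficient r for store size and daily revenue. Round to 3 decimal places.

n = 6, Σx = 1976, Σy = 75, Σxy = 25250, Σx² = 669732, Σy² = 955
Sxx = Σx² − (Σx)²/n = 669732 − 650762.666667 = 18969.333333
Sxy = Σxy − (Σx)(Σy)/n = 25250 − 24700 = 550
Syy = Σy² − (Σy)²/n = 955 − 937.5 = 17.5
r = Sxy/√(Sxx·Syy) = 550/√(331963.333333) = 550/576.162593 = 0.954592

0.955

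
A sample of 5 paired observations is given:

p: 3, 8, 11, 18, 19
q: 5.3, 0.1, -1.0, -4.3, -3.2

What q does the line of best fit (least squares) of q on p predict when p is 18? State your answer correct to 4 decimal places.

-3.8733

n = 5, Σx = 59, Σy = -3.1, Σxy = -132.5, Σx² = 879
Sxx = Σx² − (Σx)²/n = 879 − 696.2 = 182.8
Sxy = Σxy − (Σx)(Σy)/n = -132.5 − (-36.58) = -95.92
b = Sxy/Sxx = -95.92/182.8 = -0.524726
a = ȳ − b·x̄ = -0.62 − (-0.524726)·11.8 = 5.571772
ŷ(18) = a + b·18 = 5.571772 + (-0.524726)·18 = -3.873304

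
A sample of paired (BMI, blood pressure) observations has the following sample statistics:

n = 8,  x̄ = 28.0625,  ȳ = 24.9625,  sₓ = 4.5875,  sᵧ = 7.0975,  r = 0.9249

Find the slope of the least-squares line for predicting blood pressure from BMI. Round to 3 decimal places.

1.431

b = r · sᵧ/sₓ = 0.9249 · 7.0975/4.5875 = 1.430949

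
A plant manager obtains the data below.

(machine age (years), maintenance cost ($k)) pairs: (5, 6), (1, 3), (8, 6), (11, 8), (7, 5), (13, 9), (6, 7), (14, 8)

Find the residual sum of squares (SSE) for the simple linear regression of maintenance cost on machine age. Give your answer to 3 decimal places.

n = 8, Σx = 65, Σy = 52, Σxy = 475, Σx² = 661, Σy² = 364
Sxx = Σx² − (Σx)²/n = 661 − 528.125 = 132.875
Sxy = Σxy − (Σx)(Σy)/n = 475 − 422.5 = 52.5
Syy = Σy² − (Σy)²/n = 364 − 338 = 26
b = Sxy/Sxx = 52.5/132.875 = 0.395108
SSE = Syy − b·Sxy = 26 − 0.395108·52.5 = 5.256820

5.257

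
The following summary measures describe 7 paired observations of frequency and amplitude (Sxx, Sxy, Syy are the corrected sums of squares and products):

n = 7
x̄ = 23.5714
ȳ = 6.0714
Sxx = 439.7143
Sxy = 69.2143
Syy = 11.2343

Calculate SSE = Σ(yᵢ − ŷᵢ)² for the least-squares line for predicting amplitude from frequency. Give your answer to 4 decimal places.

0.3395

b = Sxy/Sxx = 69.2143/439.7143 = 0.157407
SSE = Syy − b·Sxy = 11.2343 − 0.157407·69.2143 = 0.339455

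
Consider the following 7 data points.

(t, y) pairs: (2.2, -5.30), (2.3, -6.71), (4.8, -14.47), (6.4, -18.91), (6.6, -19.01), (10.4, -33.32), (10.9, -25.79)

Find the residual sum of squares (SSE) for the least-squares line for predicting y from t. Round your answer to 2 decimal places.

42.71

n = 7, Σx = 43.6, Σy = -123.51, Σxy = -970.678, Σx² = 344.66, Σy² = 2776.8097
Sxx = Σx² − (Σx)²/n = 344.66 − 271.565714 = 73.094286
Sxy = Σxy − (Σx)(Σy)/n = -970.678 − (-769.290857) = -201.387143
Syy = Σy² − (Σy)²/n = 2776.8097 − 2179.245729 = 597.563971
b = Sxy/Sxx = -201.387143/73.094286 = -2.755169
SSE = Syy − b·Sxy = 597.563971 − (-2.755169)·(-201.387143) = 42.708268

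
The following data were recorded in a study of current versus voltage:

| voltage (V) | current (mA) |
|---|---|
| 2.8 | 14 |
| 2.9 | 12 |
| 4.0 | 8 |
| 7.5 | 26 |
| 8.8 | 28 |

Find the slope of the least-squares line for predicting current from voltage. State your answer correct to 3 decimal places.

n = 5, Σx = 26, Σy = 88, Σxy = 547.4, Σx² = 165.94
Sxx = Σx² − (Σx)²/n = 165.94 − 135.2 = 30.74
Sxy = Σxy − (Σx)(Σy)/n = 547.4 − 457.6 = 89.8
b = Sxy/Sxx = 89.8/30.74 = 2.921275

2.921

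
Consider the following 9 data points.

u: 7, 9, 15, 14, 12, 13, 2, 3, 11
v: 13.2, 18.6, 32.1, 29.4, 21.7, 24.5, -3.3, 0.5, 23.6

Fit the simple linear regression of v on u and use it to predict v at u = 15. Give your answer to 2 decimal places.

31.85

n = 9, Σx = 86, Σy = 160.3, Σxy = 1986.3, Σx² = 998
Sxx = Σx² − (Σx)²/n = 998 − 821.777778 = 176.222222
Sxy = Σxy − (Σx)(Σy)/n = 1986.3 − 1531.755556 = 454.544444
b = Sxy/Sxx = 454.544444/176.222222 = 2.579382
a = ȳ − b·x̄ = 17.811111 − 2.579382·9.555556 = -6.836318
ŷ(15) = a + b·15 = -6.836318 + 2.579382·15 = 31.854414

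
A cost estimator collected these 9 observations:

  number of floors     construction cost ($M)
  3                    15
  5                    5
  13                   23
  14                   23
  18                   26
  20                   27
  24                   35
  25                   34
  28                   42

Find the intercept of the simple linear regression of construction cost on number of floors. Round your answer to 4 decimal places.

n = 9, Σx = 150, Σy = 230, Σxy = 4565, Σx² = 3108
Sxx = Σx² − (Σx)²/n = 3108 − 2500 = 608
Sxy = Σxy − (Σx)(Σy)/n = 4565 − 3833.333333 = 731.666667
b = Sxy/Sxx = 731.666667/608 = 1.203399
a = ȳ − b·x̄ = 25.555556 − 1.203399·16.666667 = 5.498904

5.4989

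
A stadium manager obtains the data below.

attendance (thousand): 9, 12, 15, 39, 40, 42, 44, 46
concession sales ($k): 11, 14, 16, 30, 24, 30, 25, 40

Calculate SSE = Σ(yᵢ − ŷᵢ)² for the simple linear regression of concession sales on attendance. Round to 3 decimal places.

n = 8, Σx = 247, Σy = 190, Σxy = 6837, Σx² = 9387, Σy² = 5174
Sxx = Σx² − (Σx)²/n = 9387 − 7626.125 = 1760.875
Sxy = Σxy − (Σx)(Σy)/n = 6837 − 5866.25 = 970.75
Syy = Σy² − (Σy)²/n = 5174 − 4512.5 = 661.5
b = Sxy/Sxx = 970.75/1760.875 = 0.551288
SSE = Syy − b·Sxy = 661.5 − 0.551288·970.75 = 126.336764

126.337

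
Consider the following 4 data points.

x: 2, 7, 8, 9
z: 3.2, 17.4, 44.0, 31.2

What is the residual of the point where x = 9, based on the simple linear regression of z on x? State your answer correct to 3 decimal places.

n = 4, Σx = 26, Σy = 95.8, Σxy = 761, Σx² = 198
Sxx = Σx² − (Σx)²/n = 198 − 169 = 29
Sxy = Σxy − (Σx)(Σy)/n = 761 − 622.7 = 138.3
b = Sxy/Sxx = 138.3/29 = 4.768966
a = ȳ − b·x̄ = 23.95 − 4.768966·6.5 = -7.048276
ŷ(9) = -7.048276 + 4.768966·9 = 35.872414
residual = y − ŷ = 31.2 − 35.872414 = -4.672414

-4.672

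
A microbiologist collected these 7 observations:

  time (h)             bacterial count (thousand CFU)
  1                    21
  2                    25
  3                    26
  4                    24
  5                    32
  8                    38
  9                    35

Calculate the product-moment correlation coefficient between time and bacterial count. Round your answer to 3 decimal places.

n = 7, Σx = 32, Σy = 201, Σxy = 1024, Σx² = 200, Σy² = 6011
Sxx = Σx² − (Σx)²/n = 200 − 146.285714 = 53.714286
Sxy = Σxy − (Σx)(Σy)/n = 1024 − 918.857143 = 105.142857
Syy = Σy² − (Σy)²/n = 6011 − 5771.571429 = 239.428571
r = Sxy/√(Sxx·Syy) = 105.142857/√(12860.734694) = 105.142857/113.405179 = 0.927143

0.927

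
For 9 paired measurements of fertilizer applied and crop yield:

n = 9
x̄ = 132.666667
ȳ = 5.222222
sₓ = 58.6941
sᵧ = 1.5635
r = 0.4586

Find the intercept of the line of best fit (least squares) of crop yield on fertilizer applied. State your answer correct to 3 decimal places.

b = r · sᵧ/sₓ = 0.4586 · 1.5635/58.6941 = 0.012216
a = ȳ − b·x̄ = 5.222222 − 0.012216·132.666667 = 3.601534

3.602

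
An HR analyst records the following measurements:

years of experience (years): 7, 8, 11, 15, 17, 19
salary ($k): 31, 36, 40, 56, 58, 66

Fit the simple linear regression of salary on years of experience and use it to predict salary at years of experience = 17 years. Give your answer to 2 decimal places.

59.62

n = 6, Σx = 77, Σy = 287, Σxy = 4025, Σx² = 1109
Sxx = Σx² − (Σx)²/n = 1109 − 988.166667 = 120.833333
Sxy = Σxy − (Σx)(Σy)/n = 4025 − 3683.166667 = 341.833333
b = Sxy/Sxx = 341.833333/120.833333 = 2.828966
a = ȳ − b·x̄ = 47.833333 − 2.828966·12.833333 = 11.528276
ŷ(17) = a + b·17 = 11.528276 + 2.828966·17 = 59.620690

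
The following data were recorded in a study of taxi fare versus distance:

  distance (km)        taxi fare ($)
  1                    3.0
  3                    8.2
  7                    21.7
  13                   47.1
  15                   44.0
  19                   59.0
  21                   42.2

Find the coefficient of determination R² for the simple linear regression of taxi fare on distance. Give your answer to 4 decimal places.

0.8520

n = 7, Σx = 79, Σy = 225.2, Σxy = 3459, Σx² = 1255, Σy² = 9963.38
Sxx = Σx² − (Σx)²/n = 1255 − 891.571429 = 363.428571
Sxy = Σxy − (Σx)(Σy)/n = 3459 − 2541.542857 = 917.457143
Syy = Σy² − (Σy)²/n = 9963.38 − 7245.005714 = 2718.374286
R² = Sxy²/(Sxx·Syy) = (917.457143)²/(363.428571·2718.374286) = 0.852007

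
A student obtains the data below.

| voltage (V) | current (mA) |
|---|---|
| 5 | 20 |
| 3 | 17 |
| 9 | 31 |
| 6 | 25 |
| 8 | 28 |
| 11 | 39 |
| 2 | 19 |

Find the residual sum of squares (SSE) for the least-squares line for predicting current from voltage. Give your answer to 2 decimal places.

n = 7, Σx = 44, Σy = 179, Σxy = 1271, Σx² = 340, Σy² = 4941
Sxx = Σx² − (Σx)²/n = 340 − 276.571429 = 63.428571
Sxy = Σxy − (Σx)(Σy)/n = 1271 − 1125.142857 = 145.857143
Syy = Σy² − (Σy)²/n = 4941 − 4577.285714 = 363.714286
b = Sxy/Sxx = 145.857143/63.428571 = 2.299550
SSE = Syy − b·Sxy = 363.714286 − 2.299550·145.857143 = 28.308559

28.31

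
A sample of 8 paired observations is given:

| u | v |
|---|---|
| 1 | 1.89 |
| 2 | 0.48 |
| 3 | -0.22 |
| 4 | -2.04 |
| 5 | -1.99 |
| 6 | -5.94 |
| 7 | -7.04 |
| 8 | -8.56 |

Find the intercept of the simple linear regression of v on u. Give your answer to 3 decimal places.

n = 8, Σx = 36, Σy = -23.42, Σxy = -169.32, Σx² = 204
Sxx = Σx² − (Σx)²/n = 204 − 162 = 42
Sxy = Σxy − (Σx)(Σy)/n = -169.32 − (-105.39) = -63.93
b = Sxy/Sxx = -63.93/42 = -1.522143
a = ȳ − b·x̄ = -2.9275 − (-1.522143)·4.5 = 3.922143

3.922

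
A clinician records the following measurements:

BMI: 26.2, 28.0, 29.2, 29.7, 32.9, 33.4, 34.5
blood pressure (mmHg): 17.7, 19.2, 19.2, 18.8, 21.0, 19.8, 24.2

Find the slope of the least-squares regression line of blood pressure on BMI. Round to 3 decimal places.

n = 7, Σx = 213.9, Σy = 139.9, Σxy = 4307.46, Σx² = 6593.39
Sxx = Σx² − (Σx)²/n = 6593.39 − 6536.172857 = 57.217143
Sxy = Σxy − (Σx)(Σy)/n = 4307.46 − 4274.944286 = 32.515714
b = Sxy/Sxx = 32.515714/57.217143 = 0.568286

0.568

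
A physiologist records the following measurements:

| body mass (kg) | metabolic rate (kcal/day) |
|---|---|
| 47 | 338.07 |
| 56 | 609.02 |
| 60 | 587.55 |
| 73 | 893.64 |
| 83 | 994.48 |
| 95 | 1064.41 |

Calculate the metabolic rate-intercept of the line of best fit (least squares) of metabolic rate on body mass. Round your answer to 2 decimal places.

-295.61

n = 6, Σx = 414, Σy = 4487.17, Σxy = 334143.92, Σx² = 30188
Sxx = Σx² − (Σx)²/n = 30188 − 28566 = 1622
Sxy = Σxy − (Σx)(Σy)/n = 334143.92 − 309614.73 = 24529.19
b = Sxy/Sxx = 24529.19/1622 = 15.122805
a = ȳ − b·x̄ = 747.861667 − 15.122805·69 = -295.611891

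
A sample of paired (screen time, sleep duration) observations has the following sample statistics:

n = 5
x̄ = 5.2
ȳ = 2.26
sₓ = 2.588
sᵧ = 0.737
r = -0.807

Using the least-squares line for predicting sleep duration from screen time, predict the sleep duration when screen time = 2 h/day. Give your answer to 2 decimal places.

b = r · sᵧ/sₓ = -0.807 · 0.737/2.588 = -0.229814
a = ȳ − b·x̄ = 2.26 − (-0.229814)·5.2 = 3.455034
ŷ(2) = a + b·2 = 3.455034 + (-0.229814)·2 = 2.995405

3.00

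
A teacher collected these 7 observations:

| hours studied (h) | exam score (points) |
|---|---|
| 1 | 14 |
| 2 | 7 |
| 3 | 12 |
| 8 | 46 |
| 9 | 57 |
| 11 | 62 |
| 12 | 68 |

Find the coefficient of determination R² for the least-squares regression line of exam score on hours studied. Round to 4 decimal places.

0.9646

n = 7, Σx = 46, Σy = 266, Σxy = 2443, Σx² = 424, Σy² = 14222
Sxx = Σx² − (Σx)²/n = 424 − 302.285714 = 121.714286
Sxy = Σxy − (Σx)(Σy)/n = 2443 − 1748 = 695
Syy = Σy² − (Σy)²/n = 14222 − 10108 = 4114
R² = Sxy²/(Sxx·Syy) = (695)²/(121.714286·4114) = 0.964637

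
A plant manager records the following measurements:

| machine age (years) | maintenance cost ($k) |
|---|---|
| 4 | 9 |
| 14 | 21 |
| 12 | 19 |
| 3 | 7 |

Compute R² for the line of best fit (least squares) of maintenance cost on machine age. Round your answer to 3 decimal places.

0.997

n = 4, Σx = 33, Σy = 56, Σxy = 579, Σx² = 365, Σy² = 932
Sxx = Σx² − (Σx)²/n = 365 − 272.25 = 92.75
Sxy = Σxy − (Σx)(Σy)/n = 579 − 462 = 117
Syy = Σy² − (Σy)²/n = 932 − 784 = 148
R² = Sxy²/(Sxx·Syy) = (117)²/(92.75·148) = 0.997232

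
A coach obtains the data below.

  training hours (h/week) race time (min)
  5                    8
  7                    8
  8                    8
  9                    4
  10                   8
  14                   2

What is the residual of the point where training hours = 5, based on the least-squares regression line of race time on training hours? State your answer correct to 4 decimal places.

-0.9253

n = 6, Σx = 53, Σy = 38, Σxy = 304, Σx² = 515
Sxx = Σx² − (Σx)²/n = 515 − 468.166667 = 46.833333
Sxy = Σxy − (Σx)(Σy)/n = 304 − 335.666667 = -31.666667
b = Sxy/Sxx = -31.666667/46.833333 = -0.676157
a = ȳ − b·x̄ = 6.333333 − (-0.676157)·8.833333 = 12.306050
ŷ(5) = 12.306050 + (-0.676157)·5 = 8.925267
residual = y − ŷ = 8 − 8.925267 = -0.925267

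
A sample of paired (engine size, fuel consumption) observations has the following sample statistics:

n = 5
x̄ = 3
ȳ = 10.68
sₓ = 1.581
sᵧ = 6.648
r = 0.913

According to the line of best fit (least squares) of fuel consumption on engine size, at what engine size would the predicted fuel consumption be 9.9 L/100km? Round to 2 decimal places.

2.80

b = r · sᵧ/sₓ = 0.913 · 6.648/1.581 = 3.839104
a = ȳ − b·x̄ = 10.68 − 3.839104·3 = -0.837313
Set a + b·x = 9.9: x = (9.9 − (-0.837313)) / 3.839104 = 2.796828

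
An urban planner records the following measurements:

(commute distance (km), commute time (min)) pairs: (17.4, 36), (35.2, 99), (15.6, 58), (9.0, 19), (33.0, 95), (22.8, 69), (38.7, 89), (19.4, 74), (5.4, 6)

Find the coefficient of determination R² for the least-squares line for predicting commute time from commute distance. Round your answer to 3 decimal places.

0.860

n = 9, Σx = 196.5, Σy = 545, Σxy = 14807.5, Σx² = 5378.21, Σy² = 42041
Sxx = Σx² − (Σx)²/n = 5378.21 − 4290.25 = 1087.96
Sxy = Σxy − (Σx)(Σy)/n = 14807.5 − 11899.166667 = 2908.333333
Syy = Σy² − (Σy)²/n = 42041 − 33002.777778 = 9038.222222
R² = Sxy²/(Sxx·Syy) = (2908.333333)²/(1087.96·9038.222222) = 0.860186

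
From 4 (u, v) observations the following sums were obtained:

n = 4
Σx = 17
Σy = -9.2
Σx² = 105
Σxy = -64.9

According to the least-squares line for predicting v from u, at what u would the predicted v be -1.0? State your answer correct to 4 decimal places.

Sxx = Σx² − (Σx)²/n = 105 − 72.25 = 32.75
Sxy = Σxy − (Σx)(Σy)/n = -64.9 − (-39.1) = -25.8
b = Sxy/Sxx = -25.8/32.75 = -0.787786
a = ȳ − b·x̄ = -2.3 − (-0.787786)·4.25 = 1.048092
Set a + b·x = -1.0: x = (-1.0 − 1.048092) / (-0.787786) = 2.599806

2.5998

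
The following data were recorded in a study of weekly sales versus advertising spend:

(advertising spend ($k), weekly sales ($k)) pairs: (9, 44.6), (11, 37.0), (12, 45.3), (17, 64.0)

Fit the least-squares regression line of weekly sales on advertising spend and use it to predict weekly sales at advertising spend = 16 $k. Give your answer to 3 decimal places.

n = 4, Σx = 49, Σy = 190.9, Σxy = 2440, Σx² = 635
Sxx = Σx² − (Σx)²/n = 635 − 600.25 = 34.75
Sxy = Σxy − (Σx)(Σy)/n = 2440 − 2338.525 = 101.475
b = Sxy/Sxx = 101.475/34.75 = 2.920144
a = ȳ − b·x̄ = 47.725 − 2.920144·12.25 = 11.953237
ŷ(16) = a + b·16 = 11.953237 + 2.920144·16 = 58.675540

58.676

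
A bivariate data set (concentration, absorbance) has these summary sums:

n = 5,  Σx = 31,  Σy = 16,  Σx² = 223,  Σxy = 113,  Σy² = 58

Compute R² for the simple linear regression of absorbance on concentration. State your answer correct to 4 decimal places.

0.9093

Sxx = Σx² − (Σx)²/n = 223 − 192.2 = 30.8
Sxy = Σxy − (Σx)(Σy)/n = 113 − 99.2 = 13.8
Syy = Σy² − (Σy)²/n = 58 − 51.2 = 6.8
R² = Sxy²/(Sxx·Syy) = (13.8)²/(30.8·6.8) = 0.909282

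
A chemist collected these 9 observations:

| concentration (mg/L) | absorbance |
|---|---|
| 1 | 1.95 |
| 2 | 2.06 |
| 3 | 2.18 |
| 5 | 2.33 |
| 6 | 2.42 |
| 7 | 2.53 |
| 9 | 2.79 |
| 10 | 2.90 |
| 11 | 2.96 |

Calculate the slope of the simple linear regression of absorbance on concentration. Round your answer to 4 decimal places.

n = 9, Σx = 54, Σy = 22.12, Σxy = 143.16, Σx² = 426
Sxx = Σx² − (Σx)²/n = 426 − 324 = 102
Sxy = Σxy − (Σx)(Σy)/n = 143.16 − 132.72 = 10.44
b = Sxy/Sxx = 10.44/102 = 0.102353

0.1024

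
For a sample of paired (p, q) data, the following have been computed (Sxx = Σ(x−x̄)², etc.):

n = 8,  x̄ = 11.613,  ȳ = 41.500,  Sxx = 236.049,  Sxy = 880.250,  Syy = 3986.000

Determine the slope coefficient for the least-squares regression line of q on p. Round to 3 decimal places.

3.729

b = Sxy/Sxx = 880.25/236.049 = 3.729099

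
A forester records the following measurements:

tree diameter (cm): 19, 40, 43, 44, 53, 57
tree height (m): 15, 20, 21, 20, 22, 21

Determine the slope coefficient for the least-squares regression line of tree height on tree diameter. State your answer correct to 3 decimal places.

n = 6, Σx = 256, Σy = 119, Σxy = 5231, Σx² = 11804
Sxx = Σx² − (Σx)²/n = 11804 − 10922.666667 = 881.333333
Sxy = Σxy − (Σx)(Σy)/n = 5231 − 5077.333333 = 153.666667
b = Sxy/Sxx = 153.666667/881.333333 = 0.174357

0.174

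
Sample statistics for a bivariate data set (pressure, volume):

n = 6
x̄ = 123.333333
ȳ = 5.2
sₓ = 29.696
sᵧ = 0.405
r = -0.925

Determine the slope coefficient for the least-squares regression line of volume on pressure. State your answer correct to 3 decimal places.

b = r · sᵧ/sₓ = -0.925 · 0.405/29.696 = -0.012615

-0.013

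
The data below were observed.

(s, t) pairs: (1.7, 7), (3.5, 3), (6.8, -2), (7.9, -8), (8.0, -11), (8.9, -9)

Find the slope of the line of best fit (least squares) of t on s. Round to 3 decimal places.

-2.418

n = 6, Σx = 36.8, Σy = -20, Σxy = -222.5, Σx² = 267
Sxx = Σx² − (Σx)²/n = 267 − 225.706667 = 41.293333
Sxy = Σxy − (Σx)(Σy)/n = -222.5 − (-122.666667) = -99.833333
b = Sxy/Sxx = -99.833333/41.293333 = -2.417662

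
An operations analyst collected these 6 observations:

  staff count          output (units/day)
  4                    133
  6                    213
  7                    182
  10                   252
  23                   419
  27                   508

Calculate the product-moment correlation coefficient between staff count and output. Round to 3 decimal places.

n = 6, Σx = 77, Σy = 1707, Σxy = 28957, Σx² = 1459, Σy² = 593311
Sxx = Σx² − (Σx)²/n = 1459 − 988.166667 = 470.833333
Sxy = Σxy − (Σx)(Σy)/n = 28957 − 21906.5 = 7050.5
Syy = Σy² − (Σy)²/n = 593311 − 485641.5 = 107669.5
r = Sxy/√(Sxx·Syy) = 7050.5/√(50694389.583333) = 7050.5/7119.999268 = 0.990239

0.990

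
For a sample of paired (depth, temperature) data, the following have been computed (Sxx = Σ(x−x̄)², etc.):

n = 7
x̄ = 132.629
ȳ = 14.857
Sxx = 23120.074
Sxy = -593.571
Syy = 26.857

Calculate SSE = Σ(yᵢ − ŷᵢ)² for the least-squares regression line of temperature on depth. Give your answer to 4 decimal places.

b = Sxy/Sxx = -593.571/23120.074 = -0.025673
SSE = Syy − b·Sxy = 26.857 − (-0.025673)·(-593.571) = 11.618012

11.6180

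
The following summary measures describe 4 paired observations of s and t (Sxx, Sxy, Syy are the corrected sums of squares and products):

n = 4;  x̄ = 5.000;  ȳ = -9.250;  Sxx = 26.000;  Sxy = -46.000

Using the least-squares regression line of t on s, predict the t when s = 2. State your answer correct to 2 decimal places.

b = Sxy/Sxx = -46/26 = -1.769231
a = ȳ − b·x̄ = -9.25 − (-1.769231)·5 = -0.403846
ŷ(2) = a + b·2 = -0.403846 + (-1.769231)·2 = -3.942308

-3.94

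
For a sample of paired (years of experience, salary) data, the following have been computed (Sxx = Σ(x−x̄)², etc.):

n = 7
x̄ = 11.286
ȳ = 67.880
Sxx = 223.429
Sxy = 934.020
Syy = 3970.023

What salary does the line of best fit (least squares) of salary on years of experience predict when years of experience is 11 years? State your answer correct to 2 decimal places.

66.68

b = Sxy/Sxx = 934.02/223.429 = 4.180388
a = ȳ − b·x̄ = 67.88 − 4.180388·11.286 = 20.700137
ŷ(11) = a + b·11 = 20.700137 + 4.180388·11 = 66.684409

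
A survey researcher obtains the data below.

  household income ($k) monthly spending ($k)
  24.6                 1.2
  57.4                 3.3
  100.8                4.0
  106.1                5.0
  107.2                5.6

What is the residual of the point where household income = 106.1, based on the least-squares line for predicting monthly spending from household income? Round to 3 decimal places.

-0.007

n = 5, Σx = 396.1, Σy = 19.1, Σxy = 1752.96, Σx² = 36809.61
Sxx = Σx² − (Σx)²/n = 36809.61 − 31379.042 = 5430.568
Sxy = Σxy − (Σx)(Σy)/n = 1752.96 − 1513.102 = 239.858
b = Sxy/Sxx = 239.858/5430.568 = 0.044168
a = ȳ − b·x̄ = 3.82 − 0.044168·79.22 = 0.321001
ŷ(106.1) = 0.321001 + 0.044168·106.1 = 5.007239
residual = y − ŷ = 5.0 − 5.007239 = -0.007239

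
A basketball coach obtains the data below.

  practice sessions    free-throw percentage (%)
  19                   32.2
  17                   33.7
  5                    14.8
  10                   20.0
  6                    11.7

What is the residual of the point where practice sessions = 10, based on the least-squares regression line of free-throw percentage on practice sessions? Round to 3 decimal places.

n = 5, Σx = 57, Σy = 112.4, Σxy = 1528.9, Σx² = 811
Sxx = Σx² − (Σx)²/n = 811 − 649.8 = 161.2
Sxy = Σxy − (Σx)(Σy)/n = 1528.9 − 1281.36 = 247.54
b = Sxy/Sxx = 247.54/161.2 = 1.535608
a = ȳ − b·x̄ = 22.48 − 1.535608·11.4 = 4.974069
ŷ(10) = 4.974069 + 1.535608·10 = 20.330149
residual = y − ŷ = 20.0 − 20.330149 = -0.330149

-0.330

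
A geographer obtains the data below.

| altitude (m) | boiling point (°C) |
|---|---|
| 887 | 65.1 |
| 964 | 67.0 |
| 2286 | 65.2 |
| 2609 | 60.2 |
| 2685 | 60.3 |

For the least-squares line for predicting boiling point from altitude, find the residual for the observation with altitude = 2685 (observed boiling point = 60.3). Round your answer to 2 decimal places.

-0.97

n = 5, Σx = 9431, Σy = 317.8, Σxy = 590346.2, Σx² = 20957967
Sxx = Σx² − (Σx)²/n = 20957967 − 17788752.2 = 3169214.8
Sxy = Σxy − (Σx)(Σy)/n = 590346.2 − 599434.36 = -9088.16
b = Sxy/Sxx = -9088.16/3169214.8 = -0.002868
a = ȳ − b·x̄ = 63.56 − (-0.002868)·1886.2 = 68.968938
ŷ(2685) = 68.968938 + (-0.002868)·2685 = 61.269331
residual = y − ŷ = 60.3 − 61.269331 = -0.969331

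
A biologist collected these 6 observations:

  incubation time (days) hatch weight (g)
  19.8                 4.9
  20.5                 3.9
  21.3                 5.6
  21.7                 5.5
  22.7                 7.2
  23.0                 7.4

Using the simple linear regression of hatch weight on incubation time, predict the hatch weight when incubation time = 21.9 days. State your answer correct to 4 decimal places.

6.1411

n = 6, Σx = 129, Σy = 34.5, Σxy = 749.24, Σx² = 2781.16
Sxx = Σx² − (Σx)²/n = 2781.16 − 2773.5 = 7.66
Sxy = Σxy − (Σx)(Σy)/n = 749.24 − 741.75 = 7.49
b = Sxy/Sxx = 7.49/7.66 = 0.977807
a = ȳ − b·x̄ = 5.75 − 0.977807·21.5 = -15.272846
ŷ(21.9) = a + b·21.9 = -15.272846 + 0.977807·21.9 = 6.141123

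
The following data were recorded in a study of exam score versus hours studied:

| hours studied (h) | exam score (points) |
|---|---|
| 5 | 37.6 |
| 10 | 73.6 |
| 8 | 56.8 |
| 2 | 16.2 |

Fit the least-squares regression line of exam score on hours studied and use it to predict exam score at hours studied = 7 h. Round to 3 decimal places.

n = 4, Σx = 25, Σy = 184.2, Σxy = 1410.8, Σx² = 193
Sxx = Σx² − (Σx)²/n = 193 − 156.25 = 36.75
Sxy = Σxy − (Σx)(Σy)/n = 1410.8 − 1151.25 = 259.55
b = Sxy/Sxx = 259.55/36.75 = 7.062585
a = ȳ − b·x̄ = 46.05 − 7.062585·6.25 = 1.908844
ŷ(7) = a + b·7 = 1.908844 + 7.062585·7 = 51.346939

51.347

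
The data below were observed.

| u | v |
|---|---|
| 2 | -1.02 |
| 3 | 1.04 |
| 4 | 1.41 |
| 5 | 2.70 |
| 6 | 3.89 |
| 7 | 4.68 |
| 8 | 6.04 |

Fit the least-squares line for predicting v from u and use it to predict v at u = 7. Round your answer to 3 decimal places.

n = 7, Σx = 35, Σy = 18.74, Σxy = 124.64, Σx² = 203
Sxx = Σx² − (Σx)²/n = 203 − 175 = 28
Sxy = Σxy − (Σx)(Σy)/n = 124.64 − 93.7 = 30.94
b = Sxy/Sxx = 30.94/28 = 1.105
a = ȳ − b·x̄ = 2.677143 − 1.105·5 = -2.847857
ŷ(7) = a + b·7 = -2.847857 + 1.105·7 = 4.887143

4.887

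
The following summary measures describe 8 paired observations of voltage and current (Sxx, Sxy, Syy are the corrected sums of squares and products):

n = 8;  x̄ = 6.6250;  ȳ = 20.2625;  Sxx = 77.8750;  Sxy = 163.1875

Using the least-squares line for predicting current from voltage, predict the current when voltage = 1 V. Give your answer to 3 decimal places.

8.475

b = Sxy/Sxx = 163.1875/77.875 = 2.095506
a = ȳ − b·x̄ = 20.2625 − 2.095506·6.625 = 6.379775
ŷ(1) = a + b·1 = 6.379775 + 2.095506·1 = 8.475281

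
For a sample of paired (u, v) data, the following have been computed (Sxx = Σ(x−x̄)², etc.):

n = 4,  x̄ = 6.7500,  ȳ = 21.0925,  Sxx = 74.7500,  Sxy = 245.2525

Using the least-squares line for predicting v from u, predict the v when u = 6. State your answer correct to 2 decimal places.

18.63

b = Sxy/Sxx = 245.2525/74.75 = 3.280970
a = ȳ − b·x̄ = 21.0925 − 3.280970·6.75 = -1.054047
ŷ(6) = a + b·6 = -1.054047 + 3.280970·6 = 18.631773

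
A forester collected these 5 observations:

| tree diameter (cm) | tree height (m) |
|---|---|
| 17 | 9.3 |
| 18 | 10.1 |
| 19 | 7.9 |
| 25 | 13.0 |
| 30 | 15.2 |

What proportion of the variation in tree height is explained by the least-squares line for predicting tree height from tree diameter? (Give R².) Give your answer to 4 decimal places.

n = 5, Σx = 109, Σy = 55.5, Σxy = 1271, Σx² = 2499, Σy² = 650.95
Sxx = Σx² − (Σx)²/n = 2499 − 2376.2 = 122.8
Sxy = Σxy − (Σx)(Σy)/n = 1271 − 1209.9 = 61.1
Syy = Σy² − (Σy)²/n = 650.95 − 616.05 = 34.9
R² = Sxy²/(Sxx·Syy) = (61.1)²/(122.8·34.9) = 0.871081

0.8711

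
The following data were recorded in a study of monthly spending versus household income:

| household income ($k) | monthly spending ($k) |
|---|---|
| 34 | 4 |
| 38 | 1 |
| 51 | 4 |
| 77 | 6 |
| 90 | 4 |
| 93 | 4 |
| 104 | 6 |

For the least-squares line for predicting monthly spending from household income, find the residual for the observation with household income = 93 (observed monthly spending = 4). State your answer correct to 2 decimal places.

n = 7, Σx = 487, Σy = 29, Σxy = 2196, Σx² = 38695
Sxx = Σx² − (Σx)²/n = 38695 − 33881.285714 = 4813.714286
Sxy = Σxy − (Σx)(Σy)/n = 2196 − 2017.571429 = 178.428571
b = Sxy/Sxx = 178.428571/4813.714286 = 0.037067
a = ȳ − b·x̄ = 4.142857 − 0.037067·69.571429 = 1.564073
ŷ(93) = 1.564073 + 0.037067·93 = 5.011277
residual = y − ŷ = 4 − 5.011277 = -1.011277

-1.01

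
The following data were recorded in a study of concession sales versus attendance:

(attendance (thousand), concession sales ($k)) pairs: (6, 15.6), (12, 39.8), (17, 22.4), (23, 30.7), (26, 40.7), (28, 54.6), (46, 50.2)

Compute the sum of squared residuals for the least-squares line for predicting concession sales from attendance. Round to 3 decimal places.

543.631

n = 7, Σx = 158, Σy = 254, Σxy = 6554.3, Σx² = 4574, Σy² = 10429.34
Sxx = Σx² − (Σx)²/n = 4574 − 3566.285714 = 1007.714286
Sxy = Σxy − (Σx)(Σy)/n = 6554.3 − 5733.142857 = 821.157143
Syy = Σy² − (Σy)²/n = 10429.34 − 9216.571429 = 1212.768571
b = Sxy/Sxx = 821.157143/1007.714286 = 0.814871
SSE = Syy − b·Sxy = 1212.768571 − 0.814871·821.157143 = 543.631433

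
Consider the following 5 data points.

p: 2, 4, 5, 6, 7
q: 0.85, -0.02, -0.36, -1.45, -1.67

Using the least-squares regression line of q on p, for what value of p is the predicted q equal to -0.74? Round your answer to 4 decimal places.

n = 5, Σx = 24, Σy = -2.65, Σxy = -20.57, Σx² = 130
Sxx = Σx² − (Σx)²/n = 130 − 115.2 = 14.8
Sxy = Σxy − (Σx)(Σy)/n = -20.57 − (-12.72) = -7.85
b = Sxy/Sxx = -7.85/14.8 = -0.530405
a = ȳ − b·x̄ = -0.53 − (-0.530405)·4.8 = 2.015946
Set a + b·x = -0.74: x = (-0.74 − 2.015946) / (-0.530405) = 5.195924

5.1959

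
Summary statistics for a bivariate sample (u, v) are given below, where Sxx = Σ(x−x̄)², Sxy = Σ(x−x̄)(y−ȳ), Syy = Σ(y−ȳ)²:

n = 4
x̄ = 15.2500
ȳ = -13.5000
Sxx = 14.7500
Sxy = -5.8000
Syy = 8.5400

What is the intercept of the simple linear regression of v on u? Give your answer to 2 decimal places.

-7.50

b = Sxy/Sxx = -5.8/14.75 = -0.393220
a = ȳ − b·x̄ = -13.5 − (-0.393220)·15.25 = -7.503390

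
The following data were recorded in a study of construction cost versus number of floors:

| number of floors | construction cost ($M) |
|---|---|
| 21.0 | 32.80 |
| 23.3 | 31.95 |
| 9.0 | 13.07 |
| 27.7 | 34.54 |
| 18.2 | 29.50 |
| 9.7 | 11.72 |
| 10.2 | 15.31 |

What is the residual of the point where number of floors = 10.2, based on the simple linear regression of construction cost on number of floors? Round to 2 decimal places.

0.15

n = 7, Σx = 119.1, Σy = 168.89, Σxy = 3314.369, Σx² = 2361.55
Sxx = Σx² − (Σx)²/n = 2361.55 − 2026.401429 = 335.148571
Sxy = Σxy − (Σx)(Σy)/n = 3314.369 − 2873.542714 = 440.826286
b = Sxy/Sxx = 440.826286/335.148571 = 1.315316
a = ȳ − b·x̄ = 24.127143 − 1.315316·17.014286 = 1.747980
ŷ(10.2) = 1.747980 + 1.315316·10.2 = 15.164204
residual = y − ŷ = 15.31 − 15.164204 = 0.145796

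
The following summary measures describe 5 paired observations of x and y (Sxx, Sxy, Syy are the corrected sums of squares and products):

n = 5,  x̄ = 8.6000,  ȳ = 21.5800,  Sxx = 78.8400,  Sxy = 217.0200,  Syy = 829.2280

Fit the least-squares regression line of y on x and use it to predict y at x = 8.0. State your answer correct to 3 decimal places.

b = Sxy/Sxx = 217.02/78.84 = 2.752664
a = ȳ − b·x̄ = 21.58 − 2.752664·8.6 = -2.092907
ŷ(8.0) = a + b·8.0 = -2.092907 + 2.752664·8 = 19.928402

19.928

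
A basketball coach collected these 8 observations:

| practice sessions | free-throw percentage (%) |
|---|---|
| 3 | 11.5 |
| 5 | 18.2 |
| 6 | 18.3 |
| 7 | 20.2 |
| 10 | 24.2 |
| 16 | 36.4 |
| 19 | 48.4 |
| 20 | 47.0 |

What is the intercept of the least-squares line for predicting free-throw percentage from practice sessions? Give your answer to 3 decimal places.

5.574

n = 8, Σx = 86, Σy = 224.2, Σxy = 3060.7, Σx² = 1236
Sxx = Σx² − (Σx)²/n = 1236 − 924.5 = 311.5
Sxy = Σxy − (Σx)(Σy)/n = 3060.7 − 2410.15 = 650.55
b = Sxy/Sxx = 650.55/311.5 = 2.088443
a = ȳ − b·x̄ = 28.025 − 2.088443·10.75 = 5.574238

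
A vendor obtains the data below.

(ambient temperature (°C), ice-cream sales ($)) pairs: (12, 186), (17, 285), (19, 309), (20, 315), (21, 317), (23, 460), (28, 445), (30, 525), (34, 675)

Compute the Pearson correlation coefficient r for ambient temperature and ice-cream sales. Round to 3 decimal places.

n = 9, Σx = 204, Σy = 3517, Σxy = 87645, Σx² = 5004, Σy² = 1551891
Sxx = Σx² − (Σx)²/n = 5004 − 4624 = 380
Sxy = Σxy − (Σx)(Σy)/n = 87645 − 79718.666667 = 7926.333333
Syy = Σy² − (Σy)²/n = 1551891 − 1374365.444444 = 177525.555556
r = Sxy/√(Sxx·Syy) = 7926.333333/√(67459711.111111) = 7926.333333/8213.386093 = 0.965051

0.965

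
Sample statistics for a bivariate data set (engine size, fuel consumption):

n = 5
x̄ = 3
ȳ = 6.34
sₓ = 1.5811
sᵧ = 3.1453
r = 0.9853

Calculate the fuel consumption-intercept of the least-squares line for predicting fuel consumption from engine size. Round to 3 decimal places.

0.460

b = r · sᵧ/sₓ = 0.9853 · 3.1453/1.5811 = 1.960068
a = ȳ − b·x̄ = 6.34 − 1.960068·3 = 0.459795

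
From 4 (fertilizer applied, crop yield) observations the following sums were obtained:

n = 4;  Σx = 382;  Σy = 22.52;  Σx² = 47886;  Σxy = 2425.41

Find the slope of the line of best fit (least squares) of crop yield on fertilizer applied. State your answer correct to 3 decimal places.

0.024

Sxx = Σx² − (Σx)²/n = 47886 − 36481 = 11405
Sxy = Σxy − (Σx)(Σy)/n = 2425.41 − 2150.66 = 274.75
b = Sxy/Sxx = 274.75/11405 = 0.024090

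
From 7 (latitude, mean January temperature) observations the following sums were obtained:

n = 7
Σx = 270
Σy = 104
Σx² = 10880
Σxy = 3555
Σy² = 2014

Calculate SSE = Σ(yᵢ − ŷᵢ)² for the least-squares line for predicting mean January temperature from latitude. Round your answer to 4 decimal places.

Sxx = Σx² − (Σx)²/n = 10880 − 10414.285714 = 465.714286
Sxy = Σxy − (Σx)(Σy)/n = 3555 − 4011.428571 = -456.428571
Syy = Σy² − (Σy)²/n = 2014 − 1545.142857 = 468.857143
b = Sxy/Sxx = -456.428571/465.714286 = -0.980061
SSE = Syy − b·Sxy = 468.857143 − (-0.980061)·(-456.428571) = 21.529141

21.5291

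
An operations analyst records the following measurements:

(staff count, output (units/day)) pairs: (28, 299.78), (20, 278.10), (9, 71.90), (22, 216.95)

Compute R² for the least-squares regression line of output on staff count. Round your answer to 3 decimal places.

n = 4, Σx = 79, Σy = 866.73, Σxy = 19375.84, Σx² = 1749, Σy² = 219444.5709
Sxx = Σx² − (Σx)²/n = 1749 − 1560.25 = 188.75
Sxy = Σxy − (Σx)(Σy)/n = 19375.84 − 17117.9175 = 2257.9225
Syy = Σy² − (Σy)²/n = 219444.5709 − 187805.223225 = 31639.347675
R² = Sxy²/(Sxx·Syy) = (2257.9225)²/(188.75·31639.347675) = 0.853697

0.854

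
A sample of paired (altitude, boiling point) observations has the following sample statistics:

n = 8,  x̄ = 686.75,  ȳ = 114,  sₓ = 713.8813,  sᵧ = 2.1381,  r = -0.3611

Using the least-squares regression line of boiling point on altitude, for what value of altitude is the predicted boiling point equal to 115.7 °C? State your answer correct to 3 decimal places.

-885.130

b = r · sᵧ/sₓ = -0.3611 · 2.1381/713.8813 = -0.001082
a = ȳ − b·x̄ = 114 − (-0.001082)·686.75 = 114.742725
Set a + b·x = 115.7: x = (115.7 − 114.742725) / (-0.001082) = -885.130134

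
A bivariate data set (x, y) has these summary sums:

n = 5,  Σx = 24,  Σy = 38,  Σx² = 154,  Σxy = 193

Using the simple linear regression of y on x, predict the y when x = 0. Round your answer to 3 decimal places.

6.289

Sxx = Σx² − (Σx)²/n = 154 − 115.2 = 38.8
Sxy = Σxy − (Σx)(Σy)/n = 193 − 182.4 = 10.6
b = Sxy/Sxx = 10.6/38.8 = 0.273196
a = ȳ − b·x̄ = 7.6 − 0.273196·4.8 = 6.288660
ŷ(0) = a + b·0 = 6.288660 + 0.273196·0 = 6.288660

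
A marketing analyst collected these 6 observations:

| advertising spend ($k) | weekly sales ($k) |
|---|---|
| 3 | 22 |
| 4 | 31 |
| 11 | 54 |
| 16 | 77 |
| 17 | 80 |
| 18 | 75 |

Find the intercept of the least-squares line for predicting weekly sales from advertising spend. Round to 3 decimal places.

n = 6, Σx = 69, Σy = 339, Σxy = 4726, Σx² = 1015
Sxx = Σx² − (Σx)²/n = 1015 − 793.5 = 221.5
Sxy = Σxy − (Σx)(Σy)/n = 4726 − 3898.5 = 827.5
b = Sxy/Sxx = 827.5/221.5 = 3.735892
a = ȳ − b·x̄ = 56.5 − 3.735892·11.5 = 13.537246

13.537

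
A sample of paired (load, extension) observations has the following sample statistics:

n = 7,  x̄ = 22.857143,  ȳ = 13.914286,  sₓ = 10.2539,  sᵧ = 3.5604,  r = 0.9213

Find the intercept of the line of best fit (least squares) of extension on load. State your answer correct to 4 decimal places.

b = r · sᵧ/sₓ = 0.9213 · 3.5604/10.2539 = 0.319897
a = ȳ − b·x̄ = 13.914286 − 0.319897·22.857143 = 6.602344

6.6023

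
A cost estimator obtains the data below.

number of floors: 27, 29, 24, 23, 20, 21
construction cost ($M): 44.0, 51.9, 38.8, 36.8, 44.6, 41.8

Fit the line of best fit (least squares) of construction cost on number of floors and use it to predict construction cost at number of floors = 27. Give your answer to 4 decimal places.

45.5283

n = 6, Σx = 144, Σy = 257.9, Σxy = 6240.5, Σx² = 3516
Sxx = Σx² − (Σx)²/n = 3516 − 3456 = 60
Sxy = Σxy − (Σx)(Σy)/n = 6240.5 − 6189.6 = 50.9
b = Sxy/Sxx = 50.9/60 = 0.848333
a = ȳ − b·x̄ = 42.983333 − 0.848333·24 = 22.623333
ŷ(27) = a + b·27 = 22.623333 + 0.848333·27 = 45.528333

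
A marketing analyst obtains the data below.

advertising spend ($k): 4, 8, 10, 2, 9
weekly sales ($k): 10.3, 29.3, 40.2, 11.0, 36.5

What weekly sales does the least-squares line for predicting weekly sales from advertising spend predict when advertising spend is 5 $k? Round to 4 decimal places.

19.0898

n = 5, Σx = 33, Σy = 127.3, Σxy = 1028.1, Σx² = 265
Sxx = Σx² − (Σx)²/n = 265 − 217.8 = 47.2
Sxy = Σxy − (Σx)(Σy)/n = 1028.1 − 840.18 = 187.92
b = Sxy/Sxx = 187.92/47.2 = 3.981356
a = ȳ − b·x̄ = 25.46 − 3.981356·6.6 = -0.816949
ŷ(5) = a + b·5 = -0.816949 + 3.981356·5 = 19.089831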